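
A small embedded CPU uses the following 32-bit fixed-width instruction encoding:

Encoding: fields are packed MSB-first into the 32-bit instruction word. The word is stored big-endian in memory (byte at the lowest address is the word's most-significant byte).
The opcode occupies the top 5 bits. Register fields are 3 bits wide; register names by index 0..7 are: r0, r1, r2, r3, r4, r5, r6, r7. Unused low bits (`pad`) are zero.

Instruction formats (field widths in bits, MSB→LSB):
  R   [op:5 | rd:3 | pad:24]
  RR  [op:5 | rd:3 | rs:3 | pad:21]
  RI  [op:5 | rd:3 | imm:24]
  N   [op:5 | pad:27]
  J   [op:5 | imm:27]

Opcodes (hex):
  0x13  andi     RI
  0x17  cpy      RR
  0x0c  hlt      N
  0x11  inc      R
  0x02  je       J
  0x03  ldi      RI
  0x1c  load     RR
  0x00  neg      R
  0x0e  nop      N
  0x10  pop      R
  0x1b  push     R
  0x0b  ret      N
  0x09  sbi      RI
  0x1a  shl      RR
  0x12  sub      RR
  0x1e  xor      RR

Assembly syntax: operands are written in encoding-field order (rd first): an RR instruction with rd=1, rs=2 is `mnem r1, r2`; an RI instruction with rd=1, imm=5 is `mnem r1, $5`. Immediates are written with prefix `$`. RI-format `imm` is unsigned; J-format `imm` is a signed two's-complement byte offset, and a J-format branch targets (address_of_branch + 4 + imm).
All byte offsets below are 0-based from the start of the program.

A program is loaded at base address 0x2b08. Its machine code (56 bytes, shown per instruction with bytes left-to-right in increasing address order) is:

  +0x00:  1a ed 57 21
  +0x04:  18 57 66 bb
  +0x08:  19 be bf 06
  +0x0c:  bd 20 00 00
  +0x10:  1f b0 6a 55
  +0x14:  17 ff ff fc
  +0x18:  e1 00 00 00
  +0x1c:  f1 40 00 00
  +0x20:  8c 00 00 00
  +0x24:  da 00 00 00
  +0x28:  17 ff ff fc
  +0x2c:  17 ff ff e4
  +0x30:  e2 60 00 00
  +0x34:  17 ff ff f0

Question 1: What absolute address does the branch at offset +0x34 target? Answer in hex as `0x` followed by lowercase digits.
off 0x34: read 17 ff ff f0 as big → 0x17fffff0
  top 5b → 0x2 → je [J]
  imm: (w>>0)&0x7ffffff=0x7fffff0 (s27→-16) → $-16
  target = base 0x2b08 + off 0x34 + 4 + imm -16 = 0x2b30

0x2b30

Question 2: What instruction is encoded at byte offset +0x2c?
[2c] 17 ff ff e4 → 0x17ffffe4
  op=0x17ffffe4>>27=0x2 ⇒ je (J)
  imm: (w>>0)&0x7ffffff=0x7ffffe4 (s27→-28) → $-28

je $-28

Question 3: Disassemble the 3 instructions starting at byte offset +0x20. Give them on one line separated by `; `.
inc r4; push r2; je $-4

off 0x20: read 8c 00 00 00 as big → 0x8c000000
  top 5b → 0x11 → inc [R]
  rd: (w>>24)&0x7=0x4 → r4
off 0x24: read da 00 00 00 as big → 0xda000000
  top 5b → 0x1b → push [R]
  rd: (w>>24)&0x7=0x2 → r2
off 0x28: read 17 ff ff fc as big → 0x17fffffc
  top 5b → 0x2 → je [J]
  imm: (w>>0)&0x7ffffff=0x7fffffc (s27→-4) → $-4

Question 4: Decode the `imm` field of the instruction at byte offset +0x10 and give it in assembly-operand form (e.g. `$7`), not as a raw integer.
$11561557

@+10  big-endian(1f b0 6a 55) = 0x1fb06a55
  top 5b → 0x3 → ldi [RI]
  [26:24] rd=7 = r7
  [23:0] imm=11561557 = $11561557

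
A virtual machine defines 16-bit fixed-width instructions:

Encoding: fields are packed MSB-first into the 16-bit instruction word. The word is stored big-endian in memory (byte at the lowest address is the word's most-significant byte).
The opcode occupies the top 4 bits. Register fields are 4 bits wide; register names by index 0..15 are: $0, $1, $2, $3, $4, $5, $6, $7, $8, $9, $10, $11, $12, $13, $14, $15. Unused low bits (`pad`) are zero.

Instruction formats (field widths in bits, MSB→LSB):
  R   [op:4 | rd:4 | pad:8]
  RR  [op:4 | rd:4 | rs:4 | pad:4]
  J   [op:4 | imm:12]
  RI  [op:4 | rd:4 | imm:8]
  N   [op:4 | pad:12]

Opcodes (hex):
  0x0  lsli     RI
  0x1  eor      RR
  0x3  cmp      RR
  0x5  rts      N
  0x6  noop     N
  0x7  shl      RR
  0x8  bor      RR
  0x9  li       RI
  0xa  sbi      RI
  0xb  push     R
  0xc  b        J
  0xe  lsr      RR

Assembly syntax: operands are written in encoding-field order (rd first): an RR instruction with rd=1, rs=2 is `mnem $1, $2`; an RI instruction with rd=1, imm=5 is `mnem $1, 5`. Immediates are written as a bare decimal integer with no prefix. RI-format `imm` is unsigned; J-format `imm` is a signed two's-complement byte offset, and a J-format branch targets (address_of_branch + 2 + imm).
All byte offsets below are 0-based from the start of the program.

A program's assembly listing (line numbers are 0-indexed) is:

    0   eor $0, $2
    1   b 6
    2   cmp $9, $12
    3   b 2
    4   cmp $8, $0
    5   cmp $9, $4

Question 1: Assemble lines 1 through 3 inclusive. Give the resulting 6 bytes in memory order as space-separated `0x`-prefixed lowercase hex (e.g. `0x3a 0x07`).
1. b fields op=0xc:4|imm=6:12 → word c006h → c0 06
2. cmp fields op=0x3:4|rd=9:4|rs=12:4|pad=0:4 → word 39c0h → 39 c0
3. b fields op=0xc:4|imm=2:12 → word c002h → c0 02

0xc0 0x06 0x39 0xc0 0xc0 0x02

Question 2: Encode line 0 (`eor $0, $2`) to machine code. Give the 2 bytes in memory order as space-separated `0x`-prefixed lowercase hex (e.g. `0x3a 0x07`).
0. eor fields op=0x1:4|rd=0:4|rs=2:4|pad=0:4 → word 1020h → 10 20

0x10 0x20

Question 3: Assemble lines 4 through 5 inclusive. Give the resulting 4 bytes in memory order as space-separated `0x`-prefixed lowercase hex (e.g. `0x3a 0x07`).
4. cmp fields op=0x3:4|rd=8:4|rs=0:4|pad=0:4 → word 3800h → 38 00
5. cmp fields op=0x3:4|rd=9:4|rs=4:4|pad=0:4 → word 3940h → 39 40

0x38 0x00 0x39 0x40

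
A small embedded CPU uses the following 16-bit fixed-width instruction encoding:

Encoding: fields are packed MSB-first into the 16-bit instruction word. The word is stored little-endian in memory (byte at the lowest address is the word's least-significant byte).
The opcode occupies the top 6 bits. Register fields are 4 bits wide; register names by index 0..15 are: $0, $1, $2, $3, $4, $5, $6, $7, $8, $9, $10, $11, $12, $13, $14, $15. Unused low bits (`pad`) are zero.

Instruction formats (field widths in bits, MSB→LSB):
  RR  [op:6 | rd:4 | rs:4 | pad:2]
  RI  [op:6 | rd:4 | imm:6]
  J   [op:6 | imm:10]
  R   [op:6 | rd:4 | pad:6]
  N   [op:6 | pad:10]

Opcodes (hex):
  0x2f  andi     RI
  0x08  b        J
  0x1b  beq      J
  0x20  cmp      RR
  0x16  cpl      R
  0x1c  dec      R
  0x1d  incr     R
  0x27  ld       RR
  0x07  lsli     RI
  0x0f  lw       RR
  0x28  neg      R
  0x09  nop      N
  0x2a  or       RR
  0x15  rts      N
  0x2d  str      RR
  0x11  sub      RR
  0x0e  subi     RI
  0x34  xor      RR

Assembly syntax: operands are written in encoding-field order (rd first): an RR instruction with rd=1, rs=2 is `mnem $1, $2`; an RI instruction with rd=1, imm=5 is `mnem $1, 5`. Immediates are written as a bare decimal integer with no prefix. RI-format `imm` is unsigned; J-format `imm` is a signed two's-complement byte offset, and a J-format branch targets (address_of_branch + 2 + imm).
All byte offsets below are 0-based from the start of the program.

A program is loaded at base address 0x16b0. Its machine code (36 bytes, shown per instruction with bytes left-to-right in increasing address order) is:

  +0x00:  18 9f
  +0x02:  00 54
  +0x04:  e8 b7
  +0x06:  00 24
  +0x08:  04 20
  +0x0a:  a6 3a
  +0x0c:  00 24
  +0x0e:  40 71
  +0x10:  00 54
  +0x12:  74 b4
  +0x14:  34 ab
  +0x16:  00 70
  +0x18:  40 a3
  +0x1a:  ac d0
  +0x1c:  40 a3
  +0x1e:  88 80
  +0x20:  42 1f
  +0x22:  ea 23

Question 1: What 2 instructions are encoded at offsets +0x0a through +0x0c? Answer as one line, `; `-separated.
subi $10, 38; nop

@+0a  little-endian(a6 3a) = 0x3aa6
  op=0x3aa6>>10=0xe ⇒ subi (RI)
  [9:6] rd=10 = $10
  [5:0] imm=38 = 38
@+0c  little-endian(00 24) = 0x2400
  op=0x2400>>10=0x9 ⇒ nop (N)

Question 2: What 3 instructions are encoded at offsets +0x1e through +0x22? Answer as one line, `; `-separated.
+0x1e: 88 80 ⇒ word 0x8088 (little)
  opcode bits[15:10]=0x20: cmp/RR
  rd: (w>>6)&0xf=0x2 → $2
  rs: (w>>2)&0xf=0x2 → $2
+0x20: 42 1f ⇒ word 0x1f42 (little)
  opcode bits[15:10]=0x7: lsli/RI
  rd: (w>>6)&0xf=0xd → $13
  imm: (w>>0)&0x3f=0x2 → 2
+0x22: ea 23 ⇒ word 0x23ea (little)
  opcode bits[15:10]=0x8: b/J
  imm: (w>>0)&0x3ff=0x3ea (s10→-22) → -22

cmp $2, $2; lsli $13, 2; b -22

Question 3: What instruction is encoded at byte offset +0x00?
[00] 18 9f → 0x9f18
  opcode bits[15:10]=0x27: ld/RR
  rd: (w>>6)&0xf=0xc → $12
  rs: (w>>2)&0xf=0x6 → $6

ld $12, $6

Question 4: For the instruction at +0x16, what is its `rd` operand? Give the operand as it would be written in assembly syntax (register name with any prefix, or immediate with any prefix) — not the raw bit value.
$0

off 0x16: read 00 70 as little → 0x7000
  op=0x7000>>10=0x1c ⇒ dec (R)
  [9:6] rd=0 = $0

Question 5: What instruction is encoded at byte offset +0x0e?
[0e] 40 71 → 0x7140
  top 6b → 0x1c → dec [R]
  rd@[9:6]=0x5 ⇒ $5

dec $5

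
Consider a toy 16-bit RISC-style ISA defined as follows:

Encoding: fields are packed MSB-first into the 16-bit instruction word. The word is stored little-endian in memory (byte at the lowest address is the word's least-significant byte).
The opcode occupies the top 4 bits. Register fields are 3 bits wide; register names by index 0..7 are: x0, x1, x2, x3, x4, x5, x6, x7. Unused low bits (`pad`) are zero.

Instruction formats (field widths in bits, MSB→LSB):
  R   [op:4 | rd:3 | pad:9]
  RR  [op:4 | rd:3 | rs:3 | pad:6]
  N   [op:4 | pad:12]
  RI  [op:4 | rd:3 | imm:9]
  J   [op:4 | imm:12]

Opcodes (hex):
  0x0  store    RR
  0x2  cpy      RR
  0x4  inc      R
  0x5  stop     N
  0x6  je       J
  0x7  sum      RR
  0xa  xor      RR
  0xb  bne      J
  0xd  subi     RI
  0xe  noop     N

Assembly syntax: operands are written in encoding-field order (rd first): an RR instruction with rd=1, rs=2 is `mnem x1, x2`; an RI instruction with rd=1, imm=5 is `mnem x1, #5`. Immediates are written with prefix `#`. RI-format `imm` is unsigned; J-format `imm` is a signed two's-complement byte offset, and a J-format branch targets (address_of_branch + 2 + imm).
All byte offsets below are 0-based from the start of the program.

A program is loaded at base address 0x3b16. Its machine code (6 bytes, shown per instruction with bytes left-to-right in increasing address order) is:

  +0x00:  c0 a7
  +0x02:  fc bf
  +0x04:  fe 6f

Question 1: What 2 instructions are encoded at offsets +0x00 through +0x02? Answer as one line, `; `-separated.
+0x00: c0 a7 ⇒ word 0xa7c0 (little)
  opcode bits[15:12]=0xa: xor/RR
  rd: (w>>9)&0x7=0x3 → x3
  rs: (w>>6)&0x7=0x7 → x7
+0x02: fc bf ⇒ word 0xbffc (little)
  opcode bits[15:12]=0xb: bne/J
  imm: (w>>0)&0xfff=0xffc (s12→-4) → #-4

xor x3, x7; bne #-4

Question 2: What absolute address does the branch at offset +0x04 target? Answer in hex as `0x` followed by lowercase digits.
+0x04: fe 6f ⇒ word 0x6ffe (little)
  top 4b → 0x6 → je [J]
  imm: (w>>0)&0xfff=0xffe (s12→-2) → #-2
  target = base 0x3b16 + off 0x04 + 2 + imm -2 = 0x3b1a

0x3b1a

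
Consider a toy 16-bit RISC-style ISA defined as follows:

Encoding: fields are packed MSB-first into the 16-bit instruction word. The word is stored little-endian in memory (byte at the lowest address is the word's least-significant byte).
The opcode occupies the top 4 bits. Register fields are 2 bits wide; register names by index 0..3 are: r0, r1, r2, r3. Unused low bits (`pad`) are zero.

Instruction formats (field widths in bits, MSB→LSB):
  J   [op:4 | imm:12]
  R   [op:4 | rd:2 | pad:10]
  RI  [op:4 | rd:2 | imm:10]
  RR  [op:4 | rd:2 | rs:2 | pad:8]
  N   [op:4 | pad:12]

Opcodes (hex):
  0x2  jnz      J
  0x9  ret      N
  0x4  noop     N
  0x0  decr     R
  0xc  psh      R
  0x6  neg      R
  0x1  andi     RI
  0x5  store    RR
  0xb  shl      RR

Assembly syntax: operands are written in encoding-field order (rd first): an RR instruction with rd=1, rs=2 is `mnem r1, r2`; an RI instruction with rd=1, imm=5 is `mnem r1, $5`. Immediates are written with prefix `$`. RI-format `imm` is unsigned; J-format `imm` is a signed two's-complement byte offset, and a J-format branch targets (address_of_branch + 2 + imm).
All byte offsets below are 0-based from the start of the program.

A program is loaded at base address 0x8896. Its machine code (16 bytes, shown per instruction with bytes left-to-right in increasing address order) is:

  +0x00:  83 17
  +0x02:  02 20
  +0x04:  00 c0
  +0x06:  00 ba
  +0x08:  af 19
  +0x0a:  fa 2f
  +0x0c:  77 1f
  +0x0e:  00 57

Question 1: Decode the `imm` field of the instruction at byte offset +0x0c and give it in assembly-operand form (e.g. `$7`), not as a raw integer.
$887

+0x0c: 77 1f ⇒ word 0x1f77 (little)
  opcode bits[15:12]=0x1: andi/RI
  rd: (w>>10)&0x3=0x3 → r3
  imm: (w>>0)&0x3ff=0x377 → $887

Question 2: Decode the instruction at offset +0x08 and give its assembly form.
andi r2, $431

off 0x08: read af 19 as little → 0x19af
  top 4b → 0x1 → andi [RI]
  [11:10] rd=2 = r2
  [9:0] imm=431 = $431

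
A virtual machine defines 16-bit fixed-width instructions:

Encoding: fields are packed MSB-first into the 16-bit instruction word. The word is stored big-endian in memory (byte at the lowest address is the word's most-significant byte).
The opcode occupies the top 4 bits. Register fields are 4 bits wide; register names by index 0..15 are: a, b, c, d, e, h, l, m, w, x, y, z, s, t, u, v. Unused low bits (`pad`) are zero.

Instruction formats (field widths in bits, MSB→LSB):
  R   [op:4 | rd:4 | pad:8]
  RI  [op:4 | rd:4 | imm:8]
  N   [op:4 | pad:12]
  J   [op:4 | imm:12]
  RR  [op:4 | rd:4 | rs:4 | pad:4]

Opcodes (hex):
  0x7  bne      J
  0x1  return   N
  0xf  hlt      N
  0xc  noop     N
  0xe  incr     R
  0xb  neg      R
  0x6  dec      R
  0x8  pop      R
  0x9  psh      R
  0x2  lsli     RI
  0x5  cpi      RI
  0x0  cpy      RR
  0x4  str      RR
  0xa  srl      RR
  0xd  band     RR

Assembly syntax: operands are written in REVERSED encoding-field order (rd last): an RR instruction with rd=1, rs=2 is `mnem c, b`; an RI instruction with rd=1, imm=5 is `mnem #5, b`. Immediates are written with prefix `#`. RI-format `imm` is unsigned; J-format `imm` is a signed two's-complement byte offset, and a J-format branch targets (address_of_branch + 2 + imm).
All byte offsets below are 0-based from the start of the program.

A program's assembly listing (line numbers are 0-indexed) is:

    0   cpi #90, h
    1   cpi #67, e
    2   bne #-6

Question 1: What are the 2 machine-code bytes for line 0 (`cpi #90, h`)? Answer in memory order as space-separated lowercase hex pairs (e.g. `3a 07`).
55 5a

L0: cpi op=0x5:4|rd=5:4|imm=90:8 ⇒ 0x555a ⇒ big 55 5a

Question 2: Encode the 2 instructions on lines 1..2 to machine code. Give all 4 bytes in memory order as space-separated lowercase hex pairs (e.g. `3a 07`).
line 1 (cpi): pack op=0x5:4|rd=4:4|imm=67:8 = 0x5443; big→ 54 43
line 2 (bne): pack op=0x7:4|imm=-6:12 = 0x7ffa; big→ 7f fa

54 43 7f fa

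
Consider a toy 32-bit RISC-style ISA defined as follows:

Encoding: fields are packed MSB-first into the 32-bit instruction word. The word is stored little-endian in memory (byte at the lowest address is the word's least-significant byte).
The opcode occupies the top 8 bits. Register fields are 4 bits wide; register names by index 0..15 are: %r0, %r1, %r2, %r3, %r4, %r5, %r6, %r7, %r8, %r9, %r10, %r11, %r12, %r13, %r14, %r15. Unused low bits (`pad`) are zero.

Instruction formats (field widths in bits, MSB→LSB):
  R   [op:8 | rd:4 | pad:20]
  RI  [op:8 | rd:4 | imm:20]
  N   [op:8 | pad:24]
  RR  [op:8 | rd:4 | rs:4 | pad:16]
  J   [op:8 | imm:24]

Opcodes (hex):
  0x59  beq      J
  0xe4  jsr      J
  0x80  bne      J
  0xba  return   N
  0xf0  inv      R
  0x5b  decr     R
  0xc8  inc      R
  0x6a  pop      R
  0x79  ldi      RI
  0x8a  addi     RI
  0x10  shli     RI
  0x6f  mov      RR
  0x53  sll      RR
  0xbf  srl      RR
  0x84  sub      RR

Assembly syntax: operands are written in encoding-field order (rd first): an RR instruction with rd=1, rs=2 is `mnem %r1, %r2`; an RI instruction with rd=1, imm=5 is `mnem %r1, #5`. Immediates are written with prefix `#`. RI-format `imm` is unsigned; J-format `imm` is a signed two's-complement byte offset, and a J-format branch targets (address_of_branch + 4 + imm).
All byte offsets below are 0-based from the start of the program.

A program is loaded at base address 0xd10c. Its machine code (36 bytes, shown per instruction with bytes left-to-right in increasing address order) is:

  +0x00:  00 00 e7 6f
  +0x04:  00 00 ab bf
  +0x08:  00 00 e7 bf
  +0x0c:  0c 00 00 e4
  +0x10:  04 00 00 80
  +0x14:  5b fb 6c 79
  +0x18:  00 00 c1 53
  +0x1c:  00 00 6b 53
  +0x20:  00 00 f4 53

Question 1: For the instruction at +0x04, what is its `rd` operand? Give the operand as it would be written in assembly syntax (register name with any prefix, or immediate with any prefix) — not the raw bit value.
%r10

[04] 00 00 ab bf → 0xbfab0000
  top 8b → 0xbf → srl [RR]
  rd@[23:20]=0xa ⇒ %r10
  rs@[19:16]=0xb ⇒ %r11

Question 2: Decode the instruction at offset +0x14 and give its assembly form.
ldi %r6, #850779

off 0x14: read 5b fb 6c 79 as little → 0x796cfb5b
  op=0x796cfb5b>>24=0x79 ⇒ ldi (RI)
  rd@[23:20]=0x6 ⇒ %r6
  imm@[19:0]=0xcfb5b ⇒ #850779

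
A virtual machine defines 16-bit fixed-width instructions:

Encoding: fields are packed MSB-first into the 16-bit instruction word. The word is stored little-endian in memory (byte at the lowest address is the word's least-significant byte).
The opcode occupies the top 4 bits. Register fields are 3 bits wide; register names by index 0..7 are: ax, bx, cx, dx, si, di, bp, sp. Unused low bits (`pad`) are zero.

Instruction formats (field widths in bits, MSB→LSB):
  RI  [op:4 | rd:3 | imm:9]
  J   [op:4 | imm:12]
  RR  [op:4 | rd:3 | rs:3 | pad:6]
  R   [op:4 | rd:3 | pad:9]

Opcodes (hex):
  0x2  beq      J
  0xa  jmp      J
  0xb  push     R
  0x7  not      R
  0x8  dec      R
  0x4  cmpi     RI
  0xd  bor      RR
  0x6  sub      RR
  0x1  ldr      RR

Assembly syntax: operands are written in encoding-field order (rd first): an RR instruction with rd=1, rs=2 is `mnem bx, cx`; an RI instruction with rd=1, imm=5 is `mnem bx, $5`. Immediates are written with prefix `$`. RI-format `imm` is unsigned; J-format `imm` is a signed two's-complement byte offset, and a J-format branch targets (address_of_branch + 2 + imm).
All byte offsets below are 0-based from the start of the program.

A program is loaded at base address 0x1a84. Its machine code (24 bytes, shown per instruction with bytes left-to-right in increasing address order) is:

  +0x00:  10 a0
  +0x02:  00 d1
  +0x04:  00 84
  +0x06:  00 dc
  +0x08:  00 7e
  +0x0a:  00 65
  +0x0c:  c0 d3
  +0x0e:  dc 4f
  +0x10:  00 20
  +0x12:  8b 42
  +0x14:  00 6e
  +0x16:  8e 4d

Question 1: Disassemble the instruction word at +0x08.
not sp

+0x08: 00 7e ⇒ word 0x7e00 (little)
  top 4b → 0x7 → not [R]
  [11:9] rd=7 = sp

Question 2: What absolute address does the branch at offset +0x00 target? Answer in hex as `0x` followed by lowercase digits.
+0x00: 10 a0 ⇒ word 0xa010 (little)
  op=0xa010>>12=0xa ⇒ jmp (J)
  [11:0] imm=16 = $16
  target = base 0x1a84 + off 0x00 + 2 + imm 16 = 0x1a96

0x1a96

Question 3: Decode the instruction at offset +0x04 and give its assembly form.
off 0x04: read 00 84 as little → 0x8400
  op=0x8400>>12=0x8 ⇒ dec (R)
  rd: (w>>9)&0x7=0x2 → cx

dec cx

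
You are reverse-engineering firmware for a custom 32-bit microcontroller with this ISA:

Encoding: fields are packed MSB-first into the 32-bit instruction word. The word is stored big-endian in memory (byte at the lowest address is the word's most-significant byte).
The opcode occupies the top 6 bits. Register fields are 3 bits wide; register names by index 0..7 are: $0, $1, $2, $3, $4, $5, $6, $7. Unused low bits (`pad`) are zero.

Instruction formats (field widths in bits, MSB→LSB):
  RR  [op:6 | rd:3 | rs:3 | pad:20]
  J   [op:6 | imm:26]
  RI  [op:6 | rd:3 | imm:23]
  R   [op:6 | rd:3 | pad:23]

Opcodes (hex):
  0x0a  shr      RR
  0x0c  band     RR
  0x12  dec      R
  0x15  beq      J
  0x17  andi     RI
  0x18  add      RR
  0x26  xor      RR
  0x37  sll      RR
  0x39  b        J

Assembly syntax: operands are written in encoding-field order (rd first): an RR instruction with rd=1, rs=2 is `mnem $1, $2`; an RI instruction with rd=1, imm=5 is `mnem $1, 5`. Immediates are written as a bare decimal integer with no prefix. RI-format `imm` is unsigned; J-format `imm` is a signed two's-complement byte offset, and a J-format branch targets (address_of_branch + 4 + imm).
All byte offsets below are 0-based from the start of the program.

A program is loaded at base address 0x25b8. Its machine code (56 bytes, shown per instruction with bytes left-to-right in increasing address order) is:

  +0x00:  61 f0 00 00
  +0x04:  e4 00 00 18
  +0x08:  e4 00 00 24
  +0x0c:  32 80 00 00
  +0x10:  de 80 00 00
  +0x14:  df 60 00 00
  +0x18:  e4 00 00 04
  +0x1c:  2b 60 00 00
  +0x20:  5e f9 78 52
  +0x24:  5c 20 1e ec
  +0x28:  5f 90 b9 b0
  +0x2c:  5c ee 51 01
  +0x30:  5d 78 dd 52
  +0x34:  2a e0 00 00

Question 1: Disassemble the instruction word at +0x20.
andi $5, 7960658

off 0x20: read 5e f9 78 52 as big → 0x5ef97852
  op=0x5ef97852>>26=0x17 ⇒ andi (RI)
  rd@[25:23]=0x5 ⇒ $5
  imm@[22:0]=0x797852 ⇒ 7960658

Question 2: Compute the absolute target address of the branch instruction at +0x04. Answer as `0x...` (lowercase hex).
off 0x04: read e4 00 00 18 as big → 0xe4000018
  op=0xe4000018>>26=0x39 ⇒ b (J)
  imm@[25:0]=0x18 ⇒ 24
  target = base 0x25b8 + off 0x04 + 4 + imm 24 = 0x25d8

0x25d8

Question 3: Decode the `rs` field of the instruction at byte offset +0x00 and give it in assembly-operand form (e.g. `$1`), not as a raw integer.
off 0x00: read 61 f0 00 00 as big → 0x61f00000
  op=0x61f00000>>26=0x18 ⇒ add (RR)
  rd@[25:23]=0x3 ⇒ $3
  rs@[22:20]=0x7 ⇒ $7

$7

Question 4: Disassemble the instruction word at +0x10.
[10] de 80 00 00 → 0xde800000
  top 6b → 0x37 → sll [RR]
  rd@[25:23]=0x5 ⇒ $5
  rs@[22:20]=0x0 ⇒ $0

sll $5, $0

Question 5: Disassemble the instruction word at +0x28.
andi $7, 1096112

+0x28: 5f 90 b9 b0 ⇒ word 0x5f90b9b0 (big)
  top 6b → 0x17 → andi [RI]
  rd@[25:23]=0x7 ⇒ $7
  imm@[22:0]=0x10b9b0 ⇒ 1096112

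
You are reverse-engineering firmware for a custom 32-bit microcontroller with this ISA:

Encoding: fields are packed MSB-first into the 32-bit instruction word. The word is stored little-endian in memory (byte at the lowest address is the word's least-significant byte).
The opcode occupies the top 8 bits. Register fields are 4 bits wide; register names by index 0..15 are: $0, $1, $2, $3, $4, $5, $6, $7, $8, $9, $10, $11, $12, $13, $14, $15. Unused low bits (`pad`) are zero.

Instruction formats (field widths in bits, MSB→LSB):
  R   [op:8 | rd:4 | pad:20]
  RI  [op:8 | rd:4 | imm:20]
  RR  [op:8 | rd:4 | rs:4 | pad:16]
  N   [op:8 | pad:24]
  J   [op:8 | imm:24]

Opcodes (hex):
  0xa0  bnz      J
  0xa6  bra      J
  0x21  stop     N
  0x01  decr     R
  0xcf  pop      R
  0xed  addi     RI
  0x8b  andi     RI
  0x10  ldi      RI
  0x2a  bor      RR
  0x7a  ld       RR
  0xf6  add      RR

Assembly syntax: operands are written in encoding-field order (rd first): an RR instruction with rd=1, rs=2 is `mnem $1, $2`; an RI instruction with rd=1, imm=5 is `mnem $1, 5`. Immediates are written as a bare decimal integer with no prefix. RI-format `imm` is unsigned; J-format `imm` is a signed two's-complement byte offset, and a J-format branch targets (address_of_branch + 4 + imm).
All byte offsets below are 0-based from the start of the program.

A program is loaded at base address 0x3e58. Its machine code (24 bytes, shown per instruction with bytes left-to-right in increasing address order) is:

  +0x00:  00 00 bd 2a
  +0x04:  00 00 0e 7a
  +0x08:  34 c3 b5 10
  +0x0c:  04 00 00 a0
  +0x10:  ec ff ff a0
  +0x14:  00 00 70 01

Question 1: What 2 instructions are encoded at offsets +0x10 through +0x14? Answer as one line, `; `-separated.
bnz -20; decr $7

@+10  little-endian(ec ff ff a0) = 0xa0ffffec
  opcode bits[31:24]=0xa0: bnz/J
  imm@[23:0]=0xffffec (s24→-20) ⇒ -20
@+14  little-endian(00 00 70 01) = 0x01700000
  opcode bits[31:24]=0x1: decr/R
  rd@[23:20]=0x7 ⇒ $7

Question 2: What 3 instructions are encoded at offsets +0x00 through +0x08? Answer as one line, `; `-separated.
@+00  little-endian(00 00 bd 2a) = 0x2abd0000
  opcode bits[31:24]=0x2a: bor/RR
  rd@[23:20]=0xb ⇒ $11
  rs@[19:16]=0xd ⇒ $13
@+04  little-endian(00 00 0e 7a) = 0x7a0e0000
  opcode bits[31:24]=0x7a: ld/RR
  rd@[23:20]=0x0 ⇒ $0
  rs@[19:16]=0xe ⇒ $14
@+08  little-endian(34 c3 b5 10) = 0x10b5c334
  opcode bits[31:24]=0x10: ldi/RI
  rd@[23:20]=0xb ⇒ $11
  imm@[19:0]=0x5c334 ⇒ 377652

bor $11, $13; ld $0, $14; ldi $11, 377652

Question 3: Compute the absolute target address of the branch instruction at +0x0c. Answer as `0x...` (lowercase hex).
0x3e6c

+0x0c: 04 00 00 a0 ⇒ word 0xa0000004 (little)
  opcode bits[31:24]=0xa0: bnz/J
  [23:0] imm=4 = 4
  target = base 0x3e58 + off 0x0c + 4 + imm 4 = 0x3e6c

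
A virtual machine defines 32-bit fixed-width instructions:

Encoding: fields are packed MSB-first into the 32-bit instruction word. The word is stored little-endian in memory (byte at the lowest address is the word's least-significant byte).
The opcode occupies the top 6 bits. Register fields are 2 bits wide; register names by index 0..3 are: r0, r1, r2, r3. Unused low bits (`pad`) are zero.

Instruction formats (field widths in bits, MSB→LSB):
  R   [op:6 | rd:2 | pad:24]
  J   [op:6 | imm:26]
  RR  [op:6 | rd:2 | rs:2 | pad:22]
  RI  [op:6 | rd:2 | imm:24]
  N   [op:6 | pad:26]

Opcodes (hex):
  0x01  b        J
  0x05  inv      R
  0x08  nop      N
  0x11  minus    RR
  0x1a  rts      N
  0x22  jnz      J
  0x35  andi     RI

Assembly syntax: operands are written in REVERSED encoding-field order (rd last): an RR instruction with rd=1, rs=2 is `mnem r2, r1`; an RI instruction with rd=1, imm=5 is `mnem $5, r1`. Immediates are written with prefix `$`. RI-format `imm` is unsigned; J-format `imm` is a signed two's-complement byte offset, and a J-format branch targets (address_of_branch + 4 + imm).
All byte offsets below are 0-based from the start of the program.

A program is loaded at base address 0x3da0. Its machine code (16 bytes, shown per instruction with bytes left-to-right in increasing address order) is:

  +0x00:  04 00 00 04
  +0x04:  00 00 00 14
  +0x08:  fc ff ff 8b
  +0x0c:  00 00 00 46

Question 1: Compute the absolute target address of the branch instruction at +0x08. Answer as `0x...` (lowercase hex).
0x3da8

off 0x08: read fc ff ff 8b as little → 0x8bfffffc
  op=0x8bfffffc>>26=0x22 ⇒ jnz (J)
  imm@[25:0]=0x3fffffc (s26→-4) ⇒ $-4
  target = base 0x3da0 + off 0x08 + 4 + imm -4 = 0x3da8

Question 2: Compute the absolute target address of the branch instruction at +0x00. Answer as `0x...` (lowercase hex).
0x3da8

+0x00: 04 00 00 04 ⇒ word 0x04000004 (little)
  top 6b → 0x1 → b [J]
  imm: (w>>0)&0x3ffffff=0x4 → $4
  target = base 0x3da0 + off 0x00 + 4 + imm 4 = 0x3da8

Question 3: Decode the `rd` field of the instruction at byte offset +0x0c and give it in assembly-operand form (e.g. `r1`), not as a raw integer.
r2

[0c] 00 00 00 46 → 0x46000000
  op=0x46000000>>26=0x11 ⇒ minus (RR)
  rd@[25:24]=0x2 ⇒ r2
  rs@[23:22]=0x0 ⇒ r0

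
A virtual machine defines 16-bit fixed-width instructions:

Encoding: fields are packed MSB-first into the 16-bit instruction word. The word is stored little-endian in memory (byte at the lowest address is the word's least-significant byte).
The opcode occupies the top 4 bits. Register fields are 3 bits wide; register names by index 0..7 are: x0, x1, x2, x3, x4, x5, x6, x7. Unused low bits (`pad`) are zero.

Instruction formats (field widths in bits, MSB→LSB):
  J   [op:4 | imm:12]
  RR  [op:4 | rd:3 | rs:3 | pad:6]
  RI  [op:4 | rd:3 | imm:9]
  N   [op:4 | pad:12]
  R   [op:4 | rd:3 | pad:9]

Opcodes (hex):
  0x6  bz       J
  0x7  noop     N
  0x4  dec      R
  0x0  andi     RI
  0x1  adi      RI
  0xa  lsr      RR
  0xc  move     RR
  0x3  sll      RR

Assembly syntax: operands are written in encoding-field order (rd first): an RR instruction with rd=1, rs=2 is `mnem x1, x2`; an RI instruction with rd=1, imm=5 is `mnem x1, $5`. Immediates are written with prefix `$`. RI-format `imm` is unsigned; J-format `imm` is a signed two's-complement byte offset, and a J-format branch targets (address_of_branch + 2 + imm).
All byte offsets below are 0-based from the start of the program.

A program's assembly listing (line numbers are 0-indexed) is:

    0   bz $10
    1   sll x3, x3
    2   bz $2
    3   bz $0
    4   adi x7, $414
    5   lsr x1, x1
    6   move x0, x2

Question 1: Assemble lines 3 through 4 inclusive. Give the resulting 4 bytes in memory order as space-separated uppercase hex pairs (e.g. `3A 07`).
00 60 9E 1F

line 3 (bz): pack op=0x6:4|imm=0:12 = 0x6000; little→ 00 60
line 4 (adi): pack op=0x1:4|rd=7:3|imm=414:9 = 0x1f9e; little→ 9e 1f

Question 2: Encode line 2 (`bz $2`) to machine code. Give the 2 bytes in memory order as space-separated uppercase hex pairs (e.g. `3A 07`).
02 60

2. bz fields op=0x6:4|imm=2:12 → word 6002h → 02 60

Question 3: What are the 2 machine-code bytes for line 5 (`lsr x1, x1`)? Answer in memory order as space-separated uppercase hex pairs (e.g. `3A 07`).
5. lsr fields op=0xa:4|rd=1:3|rs=1:3|pad=0:6 → word a240h → 40 a2

40 A2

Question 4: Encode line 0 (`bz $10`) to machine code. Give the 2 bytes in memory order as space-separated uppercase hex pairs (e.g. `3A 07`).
L0: bz op=0x6:4|imm=10:12 ⇒ 0x600a ⇒ little 0a 60

0A 60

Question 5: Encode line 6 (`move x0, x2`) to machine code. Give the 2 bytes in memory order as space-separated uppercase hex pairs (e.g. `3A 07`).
L6: move op=0xc:4|rd=0:3|rs=2:3|pad=0:6 ⇒ 0xc080 ⇒ little 80 c0

80 C0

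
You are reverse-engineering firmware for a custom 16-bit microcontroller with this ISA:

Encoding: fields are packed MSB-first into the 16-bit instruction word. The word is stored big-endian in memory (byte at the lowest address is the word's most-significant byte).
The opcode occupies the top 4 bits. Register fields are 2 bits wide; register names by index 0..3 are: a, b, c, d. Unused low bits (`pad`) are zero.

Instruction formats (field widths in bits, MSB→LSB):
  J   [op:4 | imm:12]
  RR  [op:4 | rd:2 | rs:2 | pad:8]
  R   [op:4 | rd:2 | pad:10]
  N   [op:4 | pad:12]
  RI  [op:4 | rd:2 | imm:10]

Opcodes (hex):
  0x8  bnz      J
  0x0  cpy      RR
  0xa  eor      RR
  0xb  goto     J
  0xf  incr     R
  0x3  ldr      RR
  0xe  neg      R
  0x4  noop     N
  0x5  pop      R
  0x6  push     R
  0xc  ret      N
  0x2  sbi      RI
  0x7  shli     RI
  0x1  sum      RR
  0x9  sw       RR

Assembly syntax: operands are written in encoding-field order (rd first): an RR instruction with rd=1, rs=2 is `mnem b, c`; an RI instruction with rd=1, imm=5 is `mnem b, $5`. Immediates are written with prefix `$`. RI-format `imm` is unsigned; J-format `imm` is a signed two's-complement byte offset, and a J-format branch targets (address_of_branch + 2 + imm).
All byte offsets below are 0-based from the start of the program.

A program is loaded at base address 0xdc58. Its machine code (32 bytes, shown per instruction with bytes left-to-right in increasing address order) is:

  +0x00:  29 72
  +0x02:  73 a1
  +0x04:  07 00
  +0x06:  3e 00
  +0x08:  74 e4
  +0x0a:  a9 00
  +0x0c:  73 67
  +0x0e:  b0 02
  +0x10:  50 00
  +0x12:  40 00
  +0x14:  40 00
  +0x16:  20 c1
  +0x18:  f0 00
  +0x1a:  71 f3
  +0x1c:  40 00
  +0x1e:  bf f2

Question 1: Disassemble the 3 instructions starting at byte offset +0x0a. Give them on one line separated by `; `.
+0x0a: a9 00 ⇒ word 0xa900 (big)
  top 4b → 0xa → eor [RR]
  [11:10] rd=2 = c
  [9:8] rs=1 = b
+0x0c: 73 67 ⇒ word 0x7367 (big)
  top 4b → 0x7 → shli [RI]
  [11:10] rd=0 = a
  [9:0] imm=871 = $871
+0x0e: b0 02 ⇒ word 0xb002 (big)
  top 4b → 0xb → goto [J]
  [11:0] imm=2 = $2

eor c, b; shli a, $871; goto $2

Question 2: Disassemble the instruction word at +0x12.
[12] 40 00 → 0x4000
  top 4b → 0x4 → noop [N]

noop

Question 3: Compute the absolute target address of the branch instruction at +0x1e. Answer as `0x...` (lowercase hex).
0xdc6a

+0x1e: bf f2 ⇒ word 0xbff2 (big)
  top 4b → 0xb → goto [J]
  imm@[11:0]=0xff2 (s12→-14) ⇒ $-14
  target = base 0xdc58 + off 0x1e + 2 + imm -14 = 0xdc6a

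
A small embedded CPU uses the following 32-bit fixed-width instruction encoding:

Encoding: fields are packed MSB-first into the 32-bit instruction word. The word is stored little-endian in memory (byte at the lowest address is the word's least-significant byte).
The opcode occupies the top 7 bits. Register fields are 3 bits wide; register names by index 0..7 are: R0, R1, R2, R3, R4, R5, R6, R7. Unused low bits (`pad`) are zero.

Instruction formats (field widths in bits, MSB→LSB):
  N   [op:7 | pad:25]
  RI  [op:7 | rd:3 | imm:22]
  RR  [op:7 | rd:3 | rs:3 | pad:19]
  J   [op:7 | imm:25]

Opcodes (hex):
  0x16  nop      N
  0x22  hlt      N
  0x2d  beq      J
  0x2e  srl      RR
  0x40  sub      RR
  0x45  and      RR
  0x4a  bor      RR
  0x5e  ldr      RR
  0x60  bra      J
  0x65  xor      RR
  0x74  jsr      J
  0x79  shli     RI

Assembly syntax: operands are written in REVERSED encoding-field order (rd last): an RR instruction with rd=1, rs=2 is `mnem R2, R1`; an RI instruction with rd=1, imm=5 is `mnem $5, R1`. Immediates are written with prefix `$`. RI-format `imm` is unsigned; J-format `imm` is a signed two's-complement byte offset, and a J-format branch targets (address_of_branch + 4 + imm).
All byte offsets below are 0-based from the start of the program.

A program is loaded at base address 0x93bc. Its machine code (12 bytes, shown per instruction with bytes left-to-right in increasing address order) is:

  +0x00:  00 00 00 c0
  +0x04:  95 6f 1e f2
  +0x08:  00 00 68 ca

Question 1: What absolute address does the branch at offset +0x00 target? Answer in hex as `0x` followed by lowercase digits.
@+00  little-endian(00 00 00 c0) = 0xc0000000
  top 7b → 0x60 → bra [J]
  imm: (w>>0)&0x1ffffff=0x0 → $0
  target = base 0x93bc + off 0x00 + 4 + imm 0 = 0x93c0

0x93c0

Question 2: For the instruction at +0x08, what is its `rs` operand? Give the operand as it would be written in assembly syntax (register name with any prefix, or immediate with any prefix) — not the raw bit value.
[08] 00 00 68 ca → 0xca680000
  top 7b → 0x65 → xor [RR]
  rd@[24:22]=0x1 ⇒ R1
  rs@[21:19]=0x5 ⇒ R5

R5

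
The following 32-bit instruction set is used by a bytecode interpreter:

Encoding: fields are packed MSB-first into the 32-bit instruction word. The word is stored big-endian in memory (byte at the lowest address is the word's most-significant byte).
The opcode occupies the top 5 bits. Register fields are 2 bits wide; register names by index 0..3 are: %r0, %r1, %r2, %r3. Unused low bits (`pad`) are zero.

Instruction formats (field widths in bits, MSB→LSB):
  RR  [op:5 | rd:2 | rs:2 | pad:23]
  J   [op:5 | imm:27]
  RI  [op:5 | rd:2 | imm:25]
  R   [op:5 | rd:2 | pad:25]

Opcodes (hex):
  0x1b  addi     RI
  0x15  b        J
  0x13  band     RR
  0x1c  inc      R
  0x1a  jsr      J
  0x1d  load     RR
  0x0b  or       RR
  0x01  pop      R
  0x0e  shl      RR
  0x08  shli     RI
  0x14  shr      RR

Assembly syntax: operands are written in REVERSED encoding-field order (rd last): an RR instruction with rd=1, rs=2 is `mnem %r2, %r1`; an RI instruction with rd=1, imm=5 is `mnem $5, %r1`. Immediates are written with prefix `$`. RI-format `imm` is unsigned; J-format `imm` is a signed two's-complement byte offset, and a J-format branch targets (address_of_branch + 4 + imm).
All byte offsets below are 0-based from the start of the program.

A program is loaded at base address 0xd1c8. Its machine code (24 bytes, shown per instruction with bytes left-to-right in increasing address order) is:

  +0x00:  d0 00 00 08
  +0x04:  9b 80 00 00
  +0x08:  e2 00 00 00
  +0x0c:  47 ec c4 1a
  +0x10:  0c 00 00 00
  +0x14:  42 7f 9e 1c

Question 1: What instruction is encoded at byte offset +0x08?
inc %r1

off 0x08: read e2 00 00 00 as big → 0xe2000000
  op=0xe2000000>>27=0x1c ⇒ inc (R)
  rd: (w>>25)&0x3=0x1 → %r1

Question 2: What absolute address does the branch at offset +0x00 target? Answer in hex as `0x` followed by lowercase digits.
off 0x00: read d0 00 00 08 as big → 0xd0000008
  op=0xd0000008>>27=0x1a ⇒ jsr (J)
  imm: (w>>0)&0x7ffffff=0x8 → $8
  target = base 0xd1c8 + off 0x00 + 4 + imm 8 = 0xd1d4

0xd1d4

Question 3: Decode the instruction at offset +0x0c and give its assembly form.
@+0c  big-endian(47 ec c4 1a) = 0x47ecc41a
  op=0x47ecc41a>>27=0x8 ⇒ shli (RI)
  rd@[26:25]=0x3 ⇒ %r3
  imm@[24:0]=0x1ecc41a ⇒ $32293914

shli $32293914, %r3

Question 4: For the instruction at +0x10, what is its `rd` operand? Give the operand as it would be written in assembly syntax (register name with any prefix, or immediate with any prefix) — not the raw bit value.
%r2

off 0x10: read 0c 00 00 00 as big → 0x0c000000
  opcode bits[31:27]=0x1: pop/R
  rd@[26:25]=0x2 ⇒ %r2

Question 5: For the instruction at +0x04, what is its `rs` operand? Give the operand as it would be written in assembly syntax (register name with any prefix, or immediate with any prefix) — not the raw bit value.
@+04  big-endian(9b 80 00 00) = 0x9b800000
  opcode bits[31:27]=0x13: band/RR
  [26:25] rd=1 = %r1
  [24:23] rs=3 = %r3

%r3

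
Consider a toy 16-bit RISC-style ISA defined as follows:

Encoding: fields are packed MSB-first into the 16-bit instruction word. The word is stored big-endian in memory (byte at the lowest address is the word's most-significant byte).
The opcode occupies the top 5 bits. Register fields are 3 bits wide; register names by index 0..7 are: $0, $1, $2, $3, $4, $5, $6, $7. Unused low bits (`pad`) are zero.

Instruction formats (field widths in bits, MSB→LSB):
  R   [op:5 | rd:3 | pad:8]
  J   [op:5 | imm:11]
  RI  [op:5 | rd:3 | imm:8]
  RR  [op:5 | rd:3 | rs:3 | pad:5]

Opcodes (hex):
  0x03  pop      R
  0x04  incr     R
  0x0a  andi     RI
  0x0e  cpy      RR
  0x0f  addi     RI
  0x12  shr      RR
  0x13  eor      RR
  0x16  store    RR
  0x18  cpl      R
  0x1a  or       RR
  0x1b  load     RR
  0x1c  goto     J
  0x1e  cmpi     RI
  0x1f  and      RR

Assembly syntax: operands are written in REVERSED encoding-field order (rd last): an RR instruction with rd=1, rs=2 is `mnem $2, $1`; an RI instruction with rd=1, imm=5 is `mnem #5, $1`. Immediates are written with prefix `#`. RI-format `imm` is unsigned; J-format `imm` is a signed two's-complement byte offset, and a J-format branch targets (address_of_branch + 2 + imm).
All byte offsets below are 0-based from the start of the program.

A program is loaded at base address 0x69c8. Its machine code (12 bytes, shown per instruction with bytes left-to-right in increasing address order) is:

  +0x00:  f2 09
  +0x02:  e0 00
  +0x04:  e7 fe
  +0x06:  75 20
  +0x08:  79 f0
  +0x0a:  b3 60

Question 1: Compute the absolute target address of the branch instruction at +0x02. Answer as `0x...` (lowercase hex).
0x69cc

+0x02: e0 00 ⇒ word 0xe000 (big)
  op=0xe000>>11=0x1c ⇒ goto (J)
  imm: (w>>0)&0x7ff=0x0 → #0
  target = base 0x69c8 + off 0x02 + 2 + imm 0 = 0x69cc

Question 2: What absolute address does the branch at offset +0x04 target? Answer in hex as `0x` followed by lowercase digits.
@+04  big-endian(e7 fe) = 0xe7fe
  top 5b → 0x1c → goto [J]
  imm@[10:0]=0x7fe (s11→-2) ⇒ #-2
  target = base 0x69c8 + off 0x04 + 2 + imm -2 = 0x69cc

0x69cc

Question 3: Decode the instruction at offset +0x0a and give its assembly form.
store $3, $3

off 0x0a: read b3 60 as big → 0xb360
  opcode bits[15:11]=0x16: store/RR
  rd@[10:8]=0x3 ⇒ $3
  rs@[7:5]=0x3 ⇒ $3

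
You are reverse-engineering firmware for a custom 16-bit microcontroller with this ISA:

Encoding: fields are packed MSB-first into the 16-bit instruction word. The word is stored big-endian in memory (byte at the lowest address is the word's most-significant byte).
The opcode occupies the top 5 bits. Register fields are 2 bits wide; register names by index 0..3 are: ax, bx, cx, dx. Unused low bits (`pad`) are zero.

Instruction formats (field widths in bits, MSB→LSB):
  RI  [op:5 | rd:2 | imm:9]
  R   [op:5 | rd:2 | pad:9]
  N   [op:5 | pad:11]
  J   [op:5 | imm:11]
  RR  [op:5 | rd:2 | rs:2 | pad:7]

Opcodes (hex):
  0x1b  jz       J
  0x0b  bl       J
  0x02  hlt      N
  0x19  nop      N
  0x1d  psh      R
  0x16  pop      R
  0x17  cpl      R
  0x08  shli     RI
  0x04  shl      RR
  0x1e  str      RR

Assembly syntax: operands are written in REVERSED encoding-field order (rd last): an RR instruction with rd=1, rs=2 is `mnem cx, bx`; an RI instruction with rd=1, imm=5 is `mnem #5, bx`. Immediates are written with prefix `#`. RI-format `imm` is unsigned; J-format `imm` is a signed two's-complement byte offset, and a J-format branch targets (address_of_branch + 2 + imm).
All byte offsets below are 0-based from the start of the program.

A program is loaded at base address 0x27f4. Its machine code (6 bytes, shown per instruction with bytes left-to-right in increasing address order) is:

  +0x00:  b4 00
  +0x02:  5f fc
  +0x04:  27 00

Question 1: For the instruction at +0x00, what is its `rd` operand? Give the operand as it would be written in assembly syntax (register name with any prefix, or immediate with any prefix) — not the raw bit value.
cx

@+00  big-endian(b4 00) = 0xb400
  top 5b → 0x16 → pop [R]
  rd@[10:9]=0x2 ⇒ cx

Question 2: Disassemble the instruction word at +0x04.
shl cx, dx

off 0x04: read 27 00 as big → 0x2700
  op=0x2700>>11=0x4 ⇒ shl (RR)
  rd: (w>>9)&0x3=0x3 → dx
  rs: (w>>7)&0x3=0x2 → cx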